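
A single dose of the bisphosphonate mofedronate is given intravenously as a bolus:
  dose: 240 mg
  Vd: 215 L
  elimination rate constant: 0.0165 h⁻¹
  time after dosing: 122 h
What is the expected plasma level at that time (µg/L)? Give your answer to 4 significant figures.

149.1 µg/L

C₀ = Dose / Vd = 240.0 / 215 = 1.116 mg/L
C = C₀ · e^(−k·t) = 1.116 × e^(−0.01650 × 122)
  = 1.116 × 0.1336 = 0.1491 mg/L
Convert: 0.1491 mg/L × 1000 = 149.1 µg/L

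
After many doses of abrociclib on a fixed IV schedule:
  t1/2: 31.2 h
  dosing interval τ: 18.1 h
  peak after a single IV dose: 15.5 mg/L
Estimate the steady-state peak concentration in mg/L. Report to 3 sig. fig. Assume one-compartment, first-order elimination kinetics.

46.8 mg/L

k = ln2 / t½ = 0.693147 / 31.2 = 0.02222 h⁻¹
e^(−kτ) = e^(−0.02222 × 18.1) = 0.6689
Accumulation ratio R = 1 / (1 − e^(−kτ)) = 1 / (1 − 0.6689) = 3.020
Steady-state peak = C₀ × R = 15.5 × 3.020 = 46.81 mg/L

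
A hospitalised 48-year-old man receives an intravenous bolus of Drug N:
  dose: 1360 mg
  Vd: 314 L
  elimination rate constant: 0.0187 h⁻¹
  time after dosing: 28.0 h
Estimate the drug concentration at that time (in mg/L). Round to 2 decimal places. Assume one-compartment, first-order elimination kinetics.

C₀ = Dose / Vd = 1360 / 314 = 4.331 mg/L
C = C₀ · e^(−k·t) = 4.331 × e^(−0.01870 × 28.0)
  = 4.331 × 0.5924 = 2.566 mg/L

2.57 mg/L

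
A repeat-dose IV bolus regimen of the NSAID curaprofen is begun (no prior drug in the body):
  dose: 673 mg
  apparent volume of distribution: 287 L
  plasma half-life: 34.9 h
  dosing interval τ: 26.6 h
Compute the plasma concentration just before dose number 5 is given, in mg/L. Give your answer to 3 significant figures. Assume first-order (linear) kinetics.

2.96 mg/L

C₀ per dose = Dose / Vd = 673 / 287 = 2.345 mg/L
k = ln2 / t½ = 0.693147 / 34.9 = 0.01986 h⁻¹
Fraction remaining after one interval: r = e^(−kτ) = e^(−0.01986 × 26.6) = 0.5896
Before dose 5, 4 doses have been given (aged 1τ, 2τ, 3τ, 4τ).
C_trough = C₀ × (r + r² + … + r^4) = C₀ × r(1−r^4)/(1−r)
        = 2.345 × 0.5896 × (1 − 0.1208) / (1 − 0.5896) = 2.962 mg/L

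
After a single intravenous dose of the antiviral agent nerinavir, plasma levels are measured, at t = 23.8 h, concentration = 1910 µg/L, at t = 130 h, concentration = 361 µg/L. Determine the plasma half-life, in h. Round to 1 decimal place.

44.2 h

k = ln(C₁/C₂) / (t₂ − t₁) = ln(1910/361) / (130 − 23.8)
  = 1.666 / 106.2 = 0.01569 h⁻¹
t½ = ln2 / k = 0.693147 / 0.01569 = 44.18 h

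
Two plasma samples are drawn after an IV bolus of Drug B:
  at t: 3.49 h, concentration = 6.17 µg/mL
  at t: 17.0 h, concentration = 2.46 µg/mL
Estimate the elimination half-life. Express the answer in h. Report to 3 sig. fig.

k = ln(C₁/C₂) / (t₂ − t₁) = ln(6.17/2.46) / (17.0 − 3.49)
  = 0.9195 / 13.51 = 0.06806 h⁻¹
t½ = ln2 / k = 0.693147 / 0.06806 = 10.18 h

10.2 h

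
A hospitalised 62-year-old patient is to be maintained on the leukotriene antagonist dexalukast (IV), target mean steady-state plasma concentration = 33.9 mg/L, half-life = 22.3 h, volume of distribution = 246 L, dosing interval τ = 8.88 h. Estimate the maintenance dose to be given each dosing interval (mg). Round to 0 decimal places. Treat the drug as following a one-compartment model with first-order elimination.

k = ln2 / t½ = 0.693147 / 22.3 = 0.03108 h⁻¹
CL = k × Vd = 0.03108 × 246 = 7.646 L/h
At steady state, Dose/τ = Css × CL.
Dose = Css × CL × τ = 33.9 × 7.646 × 8.88 = 2302 mg

2302 mg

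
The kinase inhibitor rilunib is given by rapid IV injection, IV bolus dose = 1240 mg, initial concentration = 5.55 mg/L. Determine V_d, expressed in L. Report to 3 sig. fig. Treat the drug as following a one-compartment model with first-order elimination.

Vd = Dose / C₀ = 1240 / 5.55 = 223.4 L

223 L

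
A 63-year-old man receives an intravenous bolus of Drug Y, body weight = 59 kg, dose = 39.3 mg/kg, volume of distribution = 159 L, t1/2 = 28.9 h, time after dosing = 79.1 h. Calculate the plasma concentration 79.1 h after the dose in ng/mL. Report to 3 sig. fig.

Total dose = 39.3 × 59 = 2319 mg
C₀ = Dose / Vd = 2319 / 159 = 14.58 mg/L
k = ln2 / t½ = 0.693147 / 28.9 = 0.02398 h⁻¹
C = C₀ · e^(−k·t) = 14.58 × e^(−0.02398 × 79.1)
  = 14.58 × 0.1500 = 2.187 mg/L
Convert: 2.187 mg/L × 1000 = 2187 ng/mL

2190 ng/mL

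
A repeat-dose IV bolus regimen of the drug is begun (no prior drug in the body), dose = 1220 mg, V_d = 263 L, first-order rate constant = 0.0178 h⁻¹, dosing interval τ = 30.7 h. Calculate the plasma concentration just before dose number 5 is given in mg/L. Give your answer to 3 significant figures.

5.66 mg/L

C₀ per dose = Dose / Vd = 1220 / 263 = 4.639 mg/L
Fraction remaining after one interval: r = e^(−kτ) = e^(−0.01780 × 30.7) = 0.5790
Before dose 5, 4 doses have been given (aged 1τ, 2τ, 3τ, 4τ).
C_trough = C₀ × (r + r² + … + r^4) = C₀ × r(1−r^4)/(1−r)
        = 4.639 × 0.5790 × (1 − 0.1124) / (1 − 0.5790) = 5.663 mg/L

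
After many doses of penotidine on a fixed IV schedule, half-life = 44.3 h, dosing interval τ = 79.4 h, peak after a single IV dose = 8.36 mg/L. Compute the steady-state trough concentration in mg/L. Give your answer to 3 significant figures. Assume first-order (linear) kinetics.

k = ln2 / t½ = 0.693147 / 44.3 = 0.01565 h⁻¹
e^(−kτ) = e^(−0.01565 × 79.4) = 0.2886
Accumulation ratio R = 1 / (1 − e^(−kτ)) = 1 / (1 − 0.2886) = 1.406
Steady-state trough = C₀ × R × e^(−kτ) = 8.36 × 1.406 × 0.2886 = 3.392 mg/L

3.39 mg/L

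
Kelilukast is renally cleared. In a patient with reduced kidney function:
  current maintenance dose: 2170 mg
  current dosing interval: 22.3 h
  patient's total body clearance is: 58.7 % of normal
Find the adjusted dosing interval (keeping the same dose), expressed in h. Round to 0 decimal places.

38 h

To keep the same average steady-state level, dosing rate must scale with clearance.
CL ratio = 58.7 / 100 = 0.5870
New interval (same dose) = 22.3 / 0.5870 = 37.99 h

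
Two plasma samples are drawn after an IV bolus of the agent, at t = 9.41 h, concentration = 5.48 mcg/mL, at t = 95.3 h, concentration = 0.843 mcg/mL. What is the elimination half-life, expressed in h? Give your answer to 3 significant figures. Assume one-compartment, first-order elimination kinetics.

k = ln(C₁/C₂) / (t₂ − t₁) = ln(5.48/0.843) / (95.3 − 9.41)
  = 1.872 / 85.89 = 0.02180 h⁻¹
t½ = ln2 / k = 0.693147 / 0.02180 = 31.80 h

31.8 h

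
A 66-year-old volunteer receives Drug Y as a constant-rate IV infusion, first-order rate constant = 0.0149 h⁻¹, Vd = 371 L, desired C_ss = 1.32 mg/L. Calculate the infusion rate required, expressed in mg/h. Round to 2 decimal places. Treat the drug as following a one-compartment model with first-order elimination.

CL = k × Vd = 0.01490 × 371 = 5.528 L/h
At steady state, infusion rate R₀ = Css × CL = 1.32 × 5.528 = 7.297 mg/h

7.30 mg/h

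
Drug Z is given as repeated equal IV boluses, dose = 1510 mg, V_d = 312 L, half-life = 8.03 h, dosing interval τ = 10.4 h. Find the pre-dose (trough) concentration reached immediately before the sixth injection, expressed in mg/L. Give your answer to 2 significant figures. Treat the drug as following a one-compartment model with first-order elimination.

C₀ per dose = Dose / Vd = 1510 / 312 = 4.840 mg/L
k = ln2 / t½ = 0.693147 / 8.03 = 0.08632 h⁻¹
Fraction remaining after one interval: r = e^(−kτ) = e^(−0.08632 × 10.4) = 0.4075
Before dose 6, 5 doses have been given (aged 1τ, 2τ, 3τ, 4τ, 5τ).
C_trough = C₀ × (r + r² + … + r^5) = C₀ × r(1−r^5)/(1−r)
        = 4.840 × 0.4075 × (1 − 0.01124) / (1 − 0.4075) = 3.291 mg/L

3.3 mg/L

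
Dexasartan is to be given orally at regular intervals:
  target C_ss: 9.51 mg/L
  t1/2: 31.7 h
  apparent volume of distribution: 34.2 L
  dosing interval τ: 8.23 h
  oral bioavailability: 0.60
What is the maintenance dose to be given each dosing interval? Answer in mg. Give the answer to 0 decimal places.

k = ln2 / t½ = 0.693147 / 31.7 = 0.02187 h⁻¹
CL = k × Vd = 0.02187 × 34.2 = 0.7480 L/h
At steady state, F × (Dose/τ) = Css × CL.
Dose = Css × CL × τ / F = 9.51 × 0.7480 × 8.23 / 0.60 = 97.57 mg

98 mg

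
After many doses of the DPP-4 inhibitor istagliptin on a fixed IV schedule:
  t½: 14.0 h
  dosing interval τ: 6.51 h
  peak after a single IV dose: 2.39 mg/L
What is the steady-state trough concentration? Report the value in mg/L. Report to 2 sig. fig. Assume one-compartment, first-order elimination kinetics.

6.3 mg/L

k = ln2 / t½ = 0.693147 / 14.0 = 0.04951 h⁻¹
e^(−kτ) = e^(−0.04951 × 6.51) = 0.7245
Accumulation ratio R = 1 / (1 − e^(−kτ)) = 1 / (1 − 0.7245) = 3.630
Steady-state trough = C₀ × R × e^(−kτ) = 2.39 × 3.630 × 0.7245 = 6.286 mg/L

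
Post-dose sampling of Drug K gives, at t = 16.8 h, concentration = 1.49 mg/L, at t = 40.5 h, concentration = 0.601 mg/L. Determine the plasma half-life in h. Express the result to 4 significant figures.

k = ln(C₁/C₂) / (t₂ − t₁) = ln(1.49/0.601) / (40.5 − 16.8)
  = 0.9079 / 23.70 = 0.03831 h⁻¹
t½ = ln2 / k = 0.693147 / 0.03831 = 18.09 h

18.09 h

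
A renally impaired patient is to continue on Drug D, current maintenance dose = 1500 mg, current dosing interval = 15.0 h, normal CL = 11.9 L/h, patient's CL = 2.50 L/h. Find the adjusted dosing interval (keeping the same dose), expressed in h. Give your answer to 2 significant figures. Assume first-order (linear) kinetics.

To keep the same average steady-state level, dosing rate must scale with clearance.
CL ratio = 2.50 / 11.9 = 0.2101
New interval (same dose) = 15.0 / 0.2101 = 71.39 h

71 h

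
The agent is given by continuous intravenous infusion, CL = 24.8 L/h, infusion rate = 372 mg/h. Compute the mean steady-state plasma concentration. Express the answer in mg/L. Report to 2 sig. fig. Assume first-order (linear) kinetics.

At steady state Css = R₀ / CL = 372 / 24.80 = 15.00 mg/L

15 mg/L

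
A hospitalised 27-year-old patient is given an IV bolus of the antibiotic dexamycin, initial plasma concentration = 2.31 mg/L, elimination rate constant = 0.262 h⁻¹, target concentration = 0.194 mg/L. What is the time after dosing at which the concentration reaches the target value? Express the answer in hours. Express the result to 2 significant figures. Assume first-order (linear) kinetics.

t = ln(C₀ / C) / k = ln(2.310 / 0.194) / 0.2620
  = ln(11.91) / 0.2620 = 2.477 / 0.2620 = 9.454 h

9.5 h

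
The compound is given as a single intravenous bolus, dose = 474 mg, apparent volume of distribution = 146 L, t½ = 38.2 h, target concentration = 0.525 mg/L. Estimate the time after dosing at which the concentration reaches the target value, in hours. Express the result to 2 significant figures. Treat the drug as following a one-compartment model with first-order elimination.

100 h

C₀ = Dose / Vd = 474.0 / 146 = 3.247 mg/L
k = ln2 / t½ = 0.693147 / 38.2 = 0.01815 h⁻¹
t = ln(C₀ / C) / k = ln(3.247 / 0.525) / 0.01815
  = ln(6.185) / 0.01815 = 1.822 / 0.01815 = 100.4 h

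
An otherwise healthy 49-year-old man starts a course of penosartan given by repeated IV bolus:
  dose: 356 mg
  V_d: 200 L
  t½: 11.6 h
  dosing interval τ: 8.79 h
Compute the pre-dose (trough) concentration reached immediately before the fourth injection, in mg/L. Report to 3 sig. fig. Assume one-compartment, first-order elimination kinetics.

C₀ per dose = Dose / Vd = 356 / 200 = 1.780 mg/L
k = ln2 / t½ = 0.693147 / 11.6 = 0.05975 h⁻¹
Fraction remaining after one interval: r = e^(−kτ) = e^(−0.05975 × 8.79) = 0.5914
Before dose 4, 3 doses have been given (aged 1τ, 2τ, 3τ).
C_trough = C₀ × (r + r² + … + r^3) = C₀ × r(1−r^3)/(1−r)
        = 1.780 × 0.5914 × (1 − 0.2068) / (1 − 0.5914) = 2.044 mg/L

2.04 mg/L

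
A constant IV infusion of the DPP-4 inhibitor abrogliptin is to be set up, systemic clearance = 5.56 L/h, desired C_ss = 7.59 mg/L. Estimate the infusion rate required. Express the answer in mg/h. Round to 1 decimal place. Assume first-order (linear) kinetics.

At steady state, infusion rate R₀ = Css × CL = 7.59 × 5.560 = 42.20 mg/h

42.2 mg/h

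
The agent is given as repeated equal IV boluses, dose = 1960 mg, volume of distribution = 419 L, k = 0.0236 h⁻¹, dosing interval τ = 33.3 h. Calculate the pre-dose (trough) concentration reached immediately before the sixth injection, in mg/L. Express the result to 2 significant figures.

C₀ per dose = Dose / Vd = 1960 / 419 = 4.678 mg/L
Fraction remaining after one interval: r = e^(−kτ) = e^(−0.02360 × 33.3) = 0.4557
Before dose 6, 5 doses have been given (aged 1τ, 2τ, 3τ, 4τ, 5τ).
C_trough = C₀ × (r + r² + … + r^5) = C₀ × r(1−r^5)/(1−r)
        = 4.678 × 0.4557 × (1 − 0.01965) / (1 − 0.4557) = 3.840 mg/L

3.8 mg/L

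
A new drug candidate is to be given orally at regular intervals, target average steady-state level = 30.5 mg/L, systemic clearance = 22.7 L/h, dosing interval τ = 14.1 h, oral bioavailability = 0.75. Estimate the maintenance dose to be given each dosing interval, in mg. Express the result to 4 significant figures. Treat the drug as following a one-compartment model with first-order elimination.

13020 mg

At steady state, F × (Dose/τ) = Css × CL.
Dose = Css × CL × τ / F = 30.5 × 22.70 × 14.1 / 0.75 = 13020 mg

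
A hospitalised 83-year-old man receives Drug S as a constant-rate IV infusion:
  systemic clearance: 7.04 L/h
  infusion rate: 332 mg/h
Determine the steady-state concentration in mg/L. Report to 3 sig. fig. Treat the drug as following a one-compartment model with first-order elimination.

At steady state Css = R₀ / CL = 332 / 7.040 = 47.16 mg/L

47.2 mg/L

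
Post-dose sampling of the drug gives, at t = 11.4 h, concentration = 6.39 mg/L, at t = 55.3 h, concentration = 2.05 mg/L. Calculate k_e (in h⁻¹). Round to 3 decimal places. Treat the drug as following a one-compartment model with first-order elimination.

0.026 h⁻¹

k = ln(C₁/C₂) / (t₂ − t₁) = ln(6.39/2.05) / (55.3 − 11.4)
  = 1.137 / 43.90 = 0.02590 h⁻¹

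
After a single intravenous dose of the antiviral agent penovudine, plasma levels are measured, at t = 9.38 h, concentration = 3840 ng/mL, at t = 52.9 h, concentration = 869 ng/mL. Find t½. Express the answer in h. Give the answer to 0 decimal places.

20 h

k = ln(C₁/C₂) / (t₂ − t₁) = ln(3840/869) / (52.9 − 9.38)
  = 1.486 / 43.52 = 0.03415 h⁻¹
t½ = ln2 / k = 0.693147 / 0.03415 = 20.30 h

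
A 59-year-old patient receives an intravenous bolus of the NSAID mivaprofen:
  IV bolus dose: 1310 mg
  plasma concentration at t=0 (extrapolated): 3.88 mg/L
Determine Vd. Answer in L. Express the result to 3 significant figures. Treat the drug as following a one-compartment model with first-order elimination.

338 L

Vd = Dose / C₀ = 1310 / 3.88 = 337.6 L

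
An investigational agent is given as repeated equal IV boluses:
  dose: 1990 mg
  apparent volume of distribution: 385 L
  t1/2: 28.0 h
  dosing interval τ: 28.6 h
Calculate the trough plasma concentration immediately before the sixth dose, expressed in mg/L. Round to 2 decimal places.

C₀ per dose = Dose / Vd = 1990 / 385 = 5.169 mg/L
k = ln2 / t½ = 0.693147 / 28.0 = 0.02476 h⁻¹
Fraction remaining after one interval: r = e^(−kτ) = e^(−0.02476 × 28.6) = 0.4926
Before dose 6, 5 doses have been given (aged 1τ, 2τ, 3τ, 4τ, 5τ).
C_trough = C₀ × (r + r² + … + r^5) = C₀ × r(1−r^5)/(1−r)
        = 5.169 × 0.4926 × (1 − 0.02900) / (1 − 0.4926) = 4.873 mg/L

4.87 mg/L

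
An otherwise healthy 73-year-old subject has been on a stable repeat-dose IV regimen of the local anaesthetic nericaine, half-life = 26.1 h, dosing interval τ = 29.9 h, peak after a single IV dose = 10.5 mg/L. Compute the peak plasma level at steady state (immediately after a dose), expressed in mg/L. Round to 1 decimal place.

19.2 mg/L

k = ln2 / t½ = 0.693147 / 26.1 = 0.02656 h⁻¹
e^(−kτ) = e^(−0.02656 × 29.9) = 0.4520
Accumulation ratio R = 1 / (1 − e^(−kτ)) = 1 / (1 − 0.4520) = 1.825
Steady-state peak = C₀ × R = 10.5 × 1.825 = 19.16 mg/L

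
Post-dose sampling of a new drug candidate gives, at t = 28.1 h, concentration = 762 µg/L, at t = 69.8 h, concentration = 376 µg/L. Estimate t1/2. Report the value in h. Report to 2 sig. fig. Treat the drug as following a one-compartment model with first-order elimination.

41 h

k = ln(C₁/C₂) / (t₂ − t₁) = ln(762/376) / (69.8 − 28.1)
  = 0.7064 / 41.70 = 0.01694 h⁻¹
t½ = ln2 / k = 0.693147 / 0.01694 = 40.92 h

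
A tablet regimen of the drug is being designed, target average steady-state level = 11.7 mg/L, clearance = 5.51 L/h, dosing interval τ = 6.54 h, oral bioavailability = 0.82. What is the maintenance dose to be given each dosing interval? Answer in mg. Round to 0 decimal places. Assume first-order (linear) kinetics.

514 mg

At steady state, F × (Dose/τ) = Css × CL.
Dose = Css × CL × τ / F = 11.7 × 5.510 × 6.54 / 0.82 = 514.2 mg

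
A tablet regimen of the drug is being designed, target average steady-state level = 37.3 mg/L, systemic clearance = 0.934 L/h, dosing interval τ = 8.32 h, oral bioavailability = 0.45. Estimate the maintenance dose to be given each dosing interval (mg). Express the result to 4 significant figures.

644.1 mg

At steady state, F × (Dose/τ) = Css × CL.
Dose = Css × CL × τ / F = 37.3 × 0.9340 × 8.32 / 0.45 = 644.1 mg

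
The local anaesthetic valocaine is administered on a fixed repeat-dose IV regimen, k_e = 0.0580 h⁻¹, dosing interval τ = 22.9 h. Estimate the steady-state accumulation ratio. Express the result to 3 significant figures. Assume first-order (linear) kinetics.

1.36

e^(−kτ) = e^(−0.05800 × 22.9) = 0.2650
Accumulation ratio R = 1 / (1 − e^(−kτ)) = 1 / (1 − 0.2650) = 1.361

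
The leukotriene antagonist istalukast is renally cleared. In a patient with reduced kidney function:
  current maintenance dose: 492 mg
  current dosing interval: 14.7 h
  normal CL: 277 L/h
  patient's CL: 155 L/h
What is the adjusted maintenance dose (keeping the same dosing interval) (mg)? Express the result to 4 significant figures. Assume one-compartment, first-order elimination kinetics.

275.3 mg

To keep the same average steady-state level, dosing rate must scale with clearance.
CL ratio = 155 / 277 = 0.5596
New dose (same interval) = 492 × 0.5596 = 275.3 mg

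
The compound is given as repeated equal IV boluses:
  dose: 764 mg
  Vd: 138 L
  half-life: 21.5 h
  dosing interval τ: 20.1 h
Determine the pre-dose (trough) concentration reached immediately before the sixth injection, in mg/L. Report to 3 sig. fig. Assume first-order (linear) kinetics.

5.83 mg/L

C₀ per dose = Dose / Vd = 764 / 138 = 5.536 mg/L
k = ln2 / t½ = 0.693147 / 21.5 = 0.03224 h⁻¹
Fraction remaining after one interval: r = e^(−kτ) = e^(−0.03224 × 20.1) = 0.5231
Before dose 6, 5 doses have been given (aged 1τ, 2τ, 3τ, 4τ, 5τ).
C_trough = C₀ × (r + r² + … + r^5) = C₀ × r(1−r^5)/(1−r)
        = 5.536 × 0.5231 × (1 − 0.03917) / (1 − 0.5231) = 5.834 mg/L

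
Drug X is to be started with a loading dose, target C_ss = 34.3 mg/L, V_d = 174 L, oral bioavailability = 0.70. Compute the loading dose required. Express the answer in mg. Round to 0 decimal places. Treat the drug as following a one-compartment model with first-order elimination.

LD = Css × Vd / F = 34.3 × 174 / 0.70 = 8526 mg

8526 mg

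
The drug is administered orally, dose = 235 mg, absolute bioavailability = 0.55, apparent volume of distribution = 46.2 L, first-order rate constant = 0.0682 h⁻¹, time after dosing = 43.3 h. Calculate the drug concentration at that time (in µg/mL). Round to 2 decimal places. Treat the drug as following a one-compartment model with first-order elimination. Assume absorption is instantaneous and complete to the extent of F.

Amount reaching circulation = F × Dose = 0.55 × 235.0 = 129.3 mg
C₀ = F·Dose / Vd = 129.3 / 46.2 = 2.799 mg/L
C = C₀ · e^(−k·t) = 2.799 × e^(−0.06820 × 43.3)
  = 2.799 × 0.05218 = 0.1461 mg/L
(0.1461 mg/L = 0.1461 µg/mL)

0.15 µg/mL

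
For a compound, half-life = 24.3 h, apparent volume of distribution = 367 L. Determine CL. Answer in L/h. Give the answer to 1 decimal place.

10.5 L/h

k = ln2 / t½ = 0.693147 / 24.3 = 0.02852 h⁻¹
CL = k × Vd = 0.02852 × 367 = 10.47 L/h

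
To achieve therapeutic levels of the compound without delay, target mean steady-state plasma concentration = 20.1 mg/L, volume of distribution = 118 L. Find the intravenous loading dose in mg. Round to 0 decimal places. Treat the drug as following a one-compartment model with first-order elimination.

2372 mg

LD = Css × Vd = 20.1 × 118 = 2372 mg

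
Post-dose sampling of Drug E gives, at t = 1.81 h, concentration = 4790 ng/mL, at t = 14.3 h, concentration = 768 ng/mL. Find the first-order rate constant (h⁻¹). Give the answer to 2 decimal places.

k = ln(C₁/C₂) / (t₂ − t₁) = ln(4790/768) / (14.3 − 1.81)
  = 1.830 / 12.49 = 0.1465 h⁻¹

0.15 h⁻¹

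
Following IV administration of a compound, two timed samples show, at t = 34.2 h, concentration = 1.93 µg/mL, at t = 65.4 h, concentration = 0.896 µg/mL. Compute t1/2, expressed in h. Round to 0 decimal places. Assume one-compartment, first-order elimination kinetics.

28 h

k = ln(C₁/C₂) / (t₂ − t₁) = ln(1.93/0.896) / (65.4 − 34.2)
  = 0.7673 / 31.20 = 0.02459 h⁻¹
t½ = ln2 / k = 0.693147 / 0.02459 = 28.19 h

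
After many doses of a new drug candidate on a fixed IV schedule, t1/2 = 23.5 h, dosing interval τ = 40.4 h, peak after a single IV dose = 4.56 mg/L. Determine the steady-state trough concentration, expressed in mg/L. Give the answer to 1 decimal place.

2.0 mg/L

k = ln2 / t½ = 0.693147 / 23.5 = 0.02950 h⁻¹
e^(−kτ) = e^(−0.02950 × 40.4) = 0.3037
Accumulation ratio R = 1 / (1 − e^(−kτ)) = 1 / (1 − 0.3037) = 1.436
Steady-state trough = C₀ × R × e^(−kτ) = 4.56 × 1.436 × 0.3037 = 1.989 mg/L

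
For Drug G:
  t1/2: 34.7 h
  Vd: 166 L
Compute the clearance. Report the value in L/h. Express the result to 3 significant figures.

3.32 L/h

k = ln2 / t½ = 0.693147 / 34.7 = 0.01998 h⁻¹
CL = k × Vd = 0.01998 × 166 = 3.317 L/h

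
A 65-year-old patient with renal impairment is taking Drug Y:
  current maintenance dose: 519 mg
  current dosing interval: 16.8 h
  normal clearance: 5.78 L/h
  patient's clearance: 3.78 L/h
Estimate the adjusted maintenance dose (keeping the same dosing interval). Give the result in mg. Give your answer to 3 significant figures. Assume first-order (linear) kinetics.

339 mg

To keep the same average steady-state level, dosing rate must scale with clearance.
CL ratio = 3.78 / 5.78 = 0.6540
New dose (same interval) = 519 × 0.6540 = 339.4 mg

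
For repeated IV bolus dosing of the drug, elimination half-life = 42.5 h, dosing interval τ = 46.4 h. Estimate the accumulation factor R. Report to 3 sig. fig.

k = ln2 / t½ = 0.693147 / 42.5 = 0.01631 h⁻¹
e^(−kτ) = e^(−0.01631 × 46.4) = 0.4692
Accumulation ratio R = 1 / (1 − e^(−kτ)) = 1 / (1 − 0.4692) = 1.884

1.88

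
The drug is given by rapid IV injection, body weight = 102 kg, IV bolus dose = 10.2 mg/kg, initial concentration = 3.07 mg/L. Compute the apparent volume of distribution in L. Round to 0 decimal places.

339 L

Dose = 10.2 × 102 = 1040 mg
Vd = Dose / C₀ = 1040 / 3.07 = 338.8 L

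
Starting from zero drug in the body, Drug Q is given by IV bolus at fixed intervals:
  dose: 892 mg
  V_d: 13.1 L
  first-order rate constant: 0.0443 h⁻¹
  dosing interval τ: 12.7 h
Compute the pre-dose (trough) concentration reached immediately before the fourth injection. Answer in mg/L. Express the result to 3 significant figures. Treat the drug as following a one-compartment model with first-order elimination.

C₀ per dose = Dose / Vd = 892 / 13.1 = 68.09 mg/L
Fraction remaining after one interval: r = e^(−kτ) = e^(−0.04430 × 12.7) = 0.5697
Before dose 4, 3 doses have been given (aged 1τ, 2τ, 3τ).
C_trough = C₀ × (r + r² + … + r^3) = C₀ × r(1−r^3)/(1−r)
        = 68.09 × 0.5697 × (1 − 0.1849) / (1 − 0.5697) = 73.48 mg/L

73.5 mg/L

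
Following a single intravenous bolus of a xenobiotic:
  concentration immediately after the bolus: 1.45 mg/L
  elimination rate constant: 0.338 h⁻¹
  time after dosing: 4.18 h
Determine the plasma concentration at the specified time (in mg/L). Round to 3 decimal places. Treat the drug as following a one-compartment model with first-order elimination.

C = C₀ · e^(−k·t) = 1.450 × e^(−0.3380 × 4.18)
  = 1.450 × 0.2435 = 0.3531 mg/L

0.353 mg/L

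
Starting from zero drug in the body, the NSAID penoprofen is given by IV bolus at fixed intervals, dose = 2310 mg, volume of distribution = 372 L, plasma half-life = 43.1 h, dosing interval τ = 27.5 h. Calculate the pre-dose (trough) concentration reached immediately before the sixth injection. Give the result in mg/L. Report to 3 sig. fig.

C₀ per dose = Dose / Vd = 2310 / 372 = 6.210 mg/L
k = ln2 / t½ = 0.693147 / 43.1 = 0.01608 h⁻¹
Fraction remaining after one interval: r = e^(−kτ) = e^(−0.01608 × 27.5) = 0.6426
Before dose 6, 5 doses have been given (aged 1τ, 2τ, 3τ, 4τ, 5τ).
C_trough = C₀ × (r + r² + … + r^5) = C₀ × r(1−r^5)/(1−r)
        = 6.210 × 0.6426 × (1 − 0.1096) / (1 − 0.6426) = 9.942 mg/L

9.94 mg/L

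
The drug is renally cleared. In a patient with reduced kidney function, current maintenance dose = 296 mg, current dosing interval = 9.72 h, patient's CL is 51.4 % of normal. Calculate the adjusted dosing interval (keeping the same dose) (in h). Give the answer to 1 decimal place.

18.9 h

To keep the same average steady-state level, dosing rate must scale with clearance.
CL ratio = 51.4 / 100 = 0.5140
New interval (same dose) = 9.72 / 0.5140 = 18.91 h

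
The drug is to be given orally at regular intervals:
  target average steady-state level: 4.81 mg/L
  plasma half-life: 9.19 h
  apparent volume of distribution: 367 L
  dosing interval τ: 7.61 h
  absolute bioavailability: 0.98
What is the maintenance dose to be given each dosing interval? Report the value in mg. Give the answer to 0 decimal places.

1034 mg

k = ln2 / t½ = 0.693147 / 9.19 = 0.07542 h⁻¹
CL = k × Vd = 0.07542 × 367 = 27.68 L/h
At steady state, F × (Dose/τ) = Css × CL.
Dose = Css × CL × τ / F = 4.81 × 27.68 × 7.61 / 0.98 = 1034 mg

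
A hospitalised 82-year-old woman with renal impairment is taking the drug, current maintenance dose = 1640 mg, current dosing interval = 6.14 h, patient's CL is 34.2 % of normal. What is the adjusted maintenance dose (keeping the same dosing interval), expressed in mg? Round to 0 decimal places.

561 mg

To keep the same average steady-state level, dosing rate must scale with clearance.
CL ratio = 34.2 / 100 = 0.3420
New dose (same interval) = 1640 × 0.3420 = 560.9 mg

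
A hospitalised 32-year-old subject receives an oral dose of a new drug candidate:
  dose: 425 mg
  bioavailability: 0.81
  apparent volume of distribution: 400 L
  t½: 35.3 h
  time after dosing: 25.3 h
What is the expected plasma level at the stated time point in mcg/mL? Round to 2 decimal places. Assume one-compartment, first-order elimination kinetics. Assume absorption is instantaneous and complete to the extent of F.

Amount reaching circulation = F × Dose = 0.81 × 425.0 = 344.3 mg
C₀ = F·Dose / Vd = 344.3 / 400 = 0.8608 mg/L
k = ln2 / t½ = 0.693147 / 35.3 = 0.01964 h⁻¹
C = C₀ · e^(−k·t) = 0.8608 × e^(−0.01964 × 25.3)
  = 0.8608 × 0.6084 = 0.5237 mg/L
(0.5237 mg/L = 0.5237 mcg/mL)

0.52 mcg/mL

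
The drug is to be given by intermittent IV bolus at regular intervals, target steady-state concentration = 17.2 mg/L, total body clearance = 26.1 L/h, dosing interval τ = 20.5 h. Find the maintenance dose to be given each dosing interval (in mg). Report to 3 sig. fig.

9200 mg

At steady state, Dose/τ = Css × CL.
Dose = Css × CL × τ = 17.2 × 26.10 × 20.5 = 9203 mg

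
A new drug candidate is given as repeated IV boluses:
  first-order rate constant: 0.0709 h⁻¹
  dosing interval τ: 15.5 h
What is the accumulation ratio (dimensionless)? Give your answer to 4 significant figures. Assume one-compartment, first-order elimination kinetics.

1.500

e^(−kτ) = e^(−0.07090 × 15.5) = 0.3332
Accumulation ratio R = 1 / (1 − e^(−kτ)) = 1 / (1 − 0.3332) = 1.500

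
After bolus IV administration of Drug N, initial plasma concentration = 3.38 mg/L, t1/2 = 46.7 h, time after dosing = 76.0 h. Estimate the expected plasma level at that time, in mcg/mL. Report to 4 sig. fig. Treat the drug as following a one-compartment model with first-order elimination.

1.094 mcg/mL

k = ln2 / t½ = 0.693147 / 46.7 = 0.01484 h⁻¹
C = C₀ · e^(−k·t) = 3.380 × e^(−0.01484 × 76.0)
  = 3.380 × 0.3237 = 1.094 mg/L
(1.094 mg/L = 1.094 mcg/mL)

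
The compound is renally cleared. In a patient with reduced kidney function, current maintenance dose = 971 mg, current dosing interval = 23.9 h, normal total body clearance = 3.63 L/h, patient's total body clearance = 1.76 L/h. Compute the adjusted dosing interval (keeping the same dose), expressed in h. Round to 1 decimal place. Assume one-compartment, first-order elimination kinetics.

49.3 h

To keep the same average steady-state level, dosing rate must scale with clearance.
CL ratio = 1.76 / 3.63 = 0.4848
New interval (same dose) = 23.9 / 0.4848 = 49.30 h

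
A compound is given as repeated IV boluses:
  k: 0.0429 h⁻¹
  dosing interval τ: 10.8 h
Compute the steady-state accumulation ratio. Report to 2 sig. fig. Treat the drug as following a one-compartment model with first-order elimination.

e^(−kτ) = e^(−0.04290 × 10.8) = 0.6292
Accumulation ratio R = 1 / (1 − e^(−kτ)) = 1 / (1 − 0.6292) = 2.697

2.7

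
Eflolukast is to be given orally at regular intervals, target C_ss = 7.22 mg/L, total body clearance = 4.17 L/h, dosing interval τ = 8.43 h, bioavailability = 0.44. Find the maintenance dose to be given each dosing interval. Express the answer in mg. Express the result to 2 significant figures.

580 mg

At steady state, F × (Dose/τ) = Css × CL.
Dose = Css × CL × τ / F = 7.22 × 4.170 × 8.43 / 0.44 = 576.8 mg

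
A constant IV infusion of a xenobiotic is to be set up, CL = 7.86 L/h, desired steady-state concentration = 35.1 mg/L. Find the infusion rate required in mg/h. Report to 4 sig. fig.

275.9 mg/h

At steady state, infusion rate R₀ = Css × CL = 35.1 × 7.860 = 275.9 mg/h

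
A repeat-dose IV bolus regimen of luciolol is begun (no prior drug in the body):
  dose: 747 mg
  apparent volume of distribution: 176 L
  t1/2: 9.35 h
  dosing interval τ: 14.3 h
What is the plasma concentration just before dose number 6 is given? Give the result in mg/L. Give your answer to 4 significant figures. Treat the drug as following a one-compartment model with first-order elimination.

2.238 mg/L

C₀ per dose = Dose / Vd = 747 / 176 = 4.244 mg/L
k = ln2 / t½ = 0.693147 / 9.35 = 0.07413 h⁻¹
Fraction remaining after one interval: r = e^(−kτ) = e^(−0.07413 × 14.3) = 0.3464
Before dose 6, 5 doses have been given (aged 1τ, 2τ, 3τ, 4τ, 5τ).
C_trough = C₀ × (r + r² + … + r^5) = C₀ × r(1−r^5)/(1−r)
        = 4.244 × 0.3464 × (1 − 0.004988) / (1 − 0.3464) = 2.238 mg/L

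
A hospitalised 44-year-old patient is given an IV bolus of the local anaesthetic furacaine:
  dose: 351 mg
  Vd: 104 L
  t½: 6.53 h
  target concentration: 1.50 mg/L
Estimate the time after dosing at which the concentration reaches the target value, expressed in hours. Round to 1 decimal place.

C₀ = Dose / Vd = 351.0 / 104 = 3.375 mg/L
k = ln2 / t½ = 0.693147 / 6.53 = 0.1061 h⁻¹
t = ln(C₀ / C) / k = ln(3.375 / 1.50) / 0.1061
  = ln(2.250) / 0.1061 = 0.8109 / 0.1061 = 7.643 h

7.6 h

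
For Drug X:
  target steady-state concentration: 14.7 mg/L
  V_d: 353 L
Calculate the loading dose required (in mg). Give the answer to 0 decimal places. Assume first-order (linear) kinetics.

5189 mg

LD = Css × Vd = 14.7 × 353 = 5189 mg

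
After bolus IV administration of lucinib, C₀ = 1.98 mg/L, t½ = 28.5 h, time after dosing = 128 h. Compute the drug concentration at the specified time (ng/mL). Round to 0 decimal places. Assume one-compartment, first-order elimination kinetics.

k = ln2 / t½ = 0.693147 / 28.5 = 0.02432 h⁻¹
C = C₀ · e^(−k·t) = 1.980 × e^(−0.02432 × 128)
  = 1.980 × 0.04447 = 0.08805 mg/L
Convert: 0.08805 mg/L × 1000 = 88.05 ng/mL

88 ng/mL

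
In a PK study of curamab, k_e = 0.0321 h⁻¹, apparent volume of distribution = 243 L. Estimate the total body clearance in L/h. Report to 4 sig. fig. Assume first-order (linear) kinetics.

CL = k × Vd = 0.0321 × 243 = 7.800 L/h

7.800 L/h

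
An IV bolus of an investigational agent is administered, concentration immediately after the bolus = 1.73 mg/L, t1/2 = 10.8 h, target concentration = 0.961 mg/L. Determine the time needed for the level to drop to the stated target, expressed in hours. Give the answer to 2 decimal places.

k = ln2 / t½ = 0.693147 / 10.8 = 0.06418 h⁻¹
t = ln(C₀ / C) / k = ln(1.730 / 0.961) / 0.06418
  = ln(1.800) / 0.06418 = 0.5878 / 0.06418 = 9.159 h

9.16 h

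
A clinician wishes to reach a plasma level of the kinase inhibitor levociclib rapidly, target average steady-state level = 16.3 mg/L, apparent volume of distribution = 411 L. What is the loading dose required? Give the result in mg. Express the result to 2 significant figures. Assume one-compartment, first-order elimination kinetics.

6700 mg

LD = Css × Vd = 16.3 × 411 = 6699 mg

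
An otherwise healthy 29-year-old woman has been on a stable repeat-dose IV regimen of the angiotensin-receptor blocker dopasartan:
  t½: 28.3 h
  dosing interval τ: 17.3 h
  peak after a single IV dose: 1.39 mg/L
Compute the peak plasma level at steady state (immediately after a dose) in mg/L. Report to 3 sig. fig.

4.02 mg/L

k = ln2 / t½ = 0.693147 / 28.3 = 0.02449 h⁻¹
e^(−kτ) = e^(−0.02449 × 17.3) = 0.6546
Accumulation ratio R = 1 / (1 − e^(−kτ)) = 1 / (1 − 0.6546) = 2.895
Steady-state peak = C₀ × R = 1.39 × 2.895 = 4.024 mg/L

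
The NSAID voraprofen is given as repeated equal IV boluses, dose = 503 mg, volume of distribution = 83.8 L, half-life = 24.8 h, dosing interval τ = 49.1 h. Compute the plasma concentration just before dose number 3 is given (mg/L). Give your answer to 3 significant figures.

C₀ per dose = Dose / Vd = 503 / 83.8 = 6.002 mg/L
k = ln2 / t½ = 0.693147 / 24.8 = 0.02795 h⁻¹
Fraction remaining after one interval: r = e^(−kτ) = e^(−0.02795 × 49.1) = 0.2535
Before dose 3, 2 doses have been given (aged 1τ, 2τ).
C_trough = C₀ × (r + r²) = 6.002 × (0.2535 + 0.06426) = 1.907 mg/L

1.91 mg/L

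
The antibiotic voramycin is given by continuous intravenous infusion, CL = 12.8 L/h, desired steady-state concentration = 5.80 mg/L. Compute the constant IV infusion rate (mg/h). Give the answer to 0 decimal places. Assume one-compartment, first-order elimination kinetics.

74 mg/h

At steady state, infusion rate R₀ = Css × CL = 5.80 × 12.80 = 74.24 mg/h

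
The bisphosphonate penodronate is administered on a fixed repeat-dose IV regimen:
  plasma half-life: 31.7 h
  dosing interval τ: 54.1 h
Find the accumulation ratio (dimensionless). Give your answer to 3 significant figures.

k = ln2 / t½ = 0.693147 / 31.7 = 0.02187 h⁻¹
e^(−kτ) = e^(−0.02187 × 54.1) = 0.3063
Accumulation ratio R = 1 / (1 − e^(−kτ)) = 1 / (1 − 0.3063) = 1.442

1.44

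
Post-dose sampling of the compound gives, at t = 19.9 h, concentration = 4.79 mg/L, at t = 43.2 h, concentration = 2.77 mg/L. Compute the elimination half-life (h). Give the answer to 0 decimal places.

k = ln(C₁/C₂) / (t₂ − t₁) = ln(4.79/2.77) / (43.2 − 19.9)
  = 0.5477 / 23.30 = 0.02351 h⁻¹
t½ = ln2 / k = 0.693147 / 0.02351 = 29.48 h

29 h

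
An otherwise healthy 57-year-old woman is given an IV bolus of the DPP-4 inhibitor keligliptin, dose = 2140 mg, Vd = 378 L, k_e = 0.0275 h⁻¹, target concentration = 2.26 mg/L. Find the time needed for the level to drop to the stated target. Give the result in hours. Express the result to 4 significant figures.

C₀ = Dose / Vd = 2140 / 378 = 5.661 mg/L
t = ln(C₀ / C) / k = ln(5.661 / 2.26) / 0.02750
  = ln(2.505) / 0.02750 = 0.9183 / 0.02750 = 33.39 h

33.39 h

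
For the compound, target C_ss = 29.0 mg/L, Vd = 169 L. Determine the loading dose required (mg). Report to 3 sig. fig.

LD = Css × Vd = 29.0 × 169 = 4901 mg

4900 mg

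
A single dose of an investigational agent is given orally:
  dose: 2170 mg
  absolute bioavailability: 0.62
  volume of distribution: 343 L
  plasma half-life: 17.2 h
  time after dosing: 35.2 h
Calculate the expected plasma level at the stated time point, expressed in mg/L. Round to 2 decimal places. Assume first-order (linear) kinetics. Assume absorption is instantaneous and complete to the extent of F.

0.95 mg/L

Amount reaching circulation = F × Dose = 0.62 × 2170 = 1345 mg
C₀ = F·Dose / Vd = 1345 / 343 = 3.921 mg/L
k = ln2 / t½ = 0.693147 / 17.2 = 0.04030 h⁻¹
C = C₀ · e^(−k·t) = 3.921 × e^(−0.04030 × 35.2)
  = 3.921 × 0.2421 = 0.9493 mg/L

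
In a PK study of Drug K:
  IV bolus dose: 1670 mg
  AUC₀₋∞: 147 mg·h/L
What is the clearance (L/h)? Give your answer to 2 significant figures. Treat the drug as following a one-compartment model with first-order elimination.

CL = Dose / AUC = 1670 / 147 = 11.36 L/h

11 L/h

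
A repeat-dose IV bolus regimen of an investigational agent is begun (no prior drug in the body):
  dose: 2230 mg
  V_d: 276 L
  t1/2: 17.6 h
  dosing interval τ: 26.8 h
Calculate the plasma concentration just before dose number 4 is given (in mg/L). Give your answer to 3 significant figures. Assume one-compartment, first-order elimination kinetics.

4.13 mg/L

C₀ per dose = Dose / Vd = 2230 / 276 = 8.080 mg/L
k = ln2 / t½ = 0.693147 / 17.6 = 0.03938 h⁻¹
Fraction remaining after one interval: r = e^(−kτ) = e^(−0.03938 × 26.8) = 0.3481
Before dose 4, 3 doses have been given (aged 1τ, 2τ, 3τ).
C_trough = C₀ × (r + r² + … + r^3) = C₀ × r(1−r^3)/(1−r)
        = 8.080 × 0.3481 × (1 − 0.04218) / (1 − 0.3481) = 4.133 mg/L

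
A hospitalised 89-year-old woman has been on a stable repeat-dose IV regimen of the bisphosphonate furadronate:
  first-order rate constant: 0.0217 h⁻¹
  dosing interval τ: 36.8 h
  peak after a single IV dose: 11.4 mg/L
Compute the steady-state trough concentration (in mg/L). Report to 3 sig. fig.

e^(−kτ) = e^(−0.02170 × 36.8) = 0.4500
Accumulation ratio R = 1 / (1 − e^(−kτ)) = 1 / (1 − 0.4500) = 1.818
Steady-state trough = C₀ × R × e^(−kτ) = 11.4 × 1.818 × 0.4500 = 9.326 mg/L

9.33 mg/L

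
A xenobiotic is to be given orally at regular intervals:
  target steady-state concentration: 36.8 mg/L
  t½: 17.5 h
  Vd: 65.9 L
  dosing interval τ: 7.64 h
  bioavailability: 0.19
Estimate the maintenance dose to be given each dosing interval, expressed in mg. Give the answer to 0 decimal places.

3862 mg

k = ln2 / t½ = 0.693147 / 17.5 = 0.03961 h⁻¹
CL = k × Vd = 0.03961 × 65.9 = 2.610 L/h
At steady state, F × (Dose/τ) = Css × CL.
Dose = Css × CL × τ / F = 36.8 × 2.610 × 7.64 / 0.19 = 3862 mg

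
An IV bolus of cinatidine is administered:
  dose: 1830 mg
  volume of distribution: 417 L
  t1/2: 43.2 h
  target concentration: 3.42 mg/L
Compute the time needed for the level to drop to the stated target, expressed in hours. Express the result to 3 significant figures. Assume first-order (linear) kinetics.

15.5 h

C₀ = Dose / Vd = 1830 / 417 = 4.388 mg/L
k = ln2 / t½ = 0.693147 / 43.2 = 0.01605 h⁻¹
t = ln(C₀ / C) / k = ln(4.388 / 3.42) / 0.01605
  = ln(1.283) / 0.01605 = 0.2492 / 0.01605 = 15.53 h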